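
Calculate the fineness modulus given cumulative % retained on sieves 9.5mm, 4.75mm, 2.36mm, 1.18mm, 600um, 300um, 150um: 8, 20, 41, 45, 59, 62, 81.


FM = sum(cumulative % retained) / 100
= 316 / 100
= 3.16

3.16


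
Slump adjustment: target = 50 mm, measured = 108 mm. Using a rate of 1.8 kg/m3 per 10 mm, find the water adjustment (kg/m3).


Difference = 50 - 108 = -58 mm
Water adjustment = -58 * 1.8 / 10 = -10.4 kg/m3

-10.4


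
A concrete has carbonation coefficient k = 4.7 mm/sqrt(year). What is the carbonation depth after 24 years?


depth = k * sqrt(t)
= 4.7 * sqrt(24)
= 23.03 mm

23.03


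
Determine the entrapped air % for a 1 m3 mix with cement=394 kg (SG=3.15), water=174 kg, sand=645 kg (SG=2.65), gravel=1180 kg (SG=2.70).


Vol cement = 394 / (3.15 * 1000) = 0.125079 m3
Vol water = 174 / 1000 = 0.174 m3
Vol sand = 645 / (2.65 * 1000) = 0.243396 m3
Vol gravel = 1180 / (2.70 * 1000) = 0.437037 m3
Total solid + water volume = 0.979513 m3
Air = (1 - 0.979513) * 100 = 2.05%

2.05


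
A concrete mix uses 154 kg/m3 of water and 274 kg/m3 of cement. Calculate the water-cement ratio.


w/c = water / cement
w/c = 154 / 274 = 0.562

0.562


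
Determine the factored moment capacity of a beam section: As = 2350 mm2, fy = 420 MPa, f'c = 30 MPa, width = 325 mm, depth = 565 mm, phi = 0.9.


a = As * fy / (0.85 * f'c * b)
= 2350 * 420 / (0.85 * 30 * 325)
= 119.095 mm
Mn = As * fy * (d - a/2) / 10^6
= 498.8816 kN-m
phi*Mn = 0.9 * 498.8816 = 448.99 kN-m

448.99


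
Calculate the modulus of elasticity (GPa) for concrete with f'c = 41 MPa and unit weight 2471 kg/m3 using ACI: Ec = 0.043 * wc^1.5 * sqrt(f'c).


Ec = 0.043 * 2471^1.5 * sqrt(41) / 1000
= 33.82 GPa

33.82


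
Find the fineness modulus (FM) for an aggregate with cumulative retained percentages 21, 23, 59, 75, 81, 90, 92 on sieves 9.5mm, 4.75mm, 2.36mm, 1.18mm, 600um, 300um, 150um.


FM = sum(cumulative % retained) / 100
= 441 / 100
= 4.41

4.41


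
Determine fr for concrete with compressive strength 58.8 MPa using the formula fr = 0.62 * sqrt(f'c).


fr = 0.62 * sqrt(58.8)
= 4.754 MPa

4.754


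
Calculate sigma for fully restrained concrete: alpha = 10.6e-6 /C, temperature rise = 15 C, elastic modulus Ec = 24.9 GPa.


sigma = alpha * dT * Ec
= 10.6e-6 * 15 * 24.9 * 1000
= 3.959 MPa

3.959


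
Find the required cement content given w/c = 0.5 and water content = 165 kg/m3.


Cement = water / (w/c)
= 165 / 0.5
= 330.0 kg/m3

330.0


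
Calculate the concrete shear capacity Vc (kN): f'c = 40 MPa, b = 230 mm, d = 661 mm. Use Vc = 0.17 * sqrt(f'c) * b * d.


Vc = 0.17 * sqrt(40) * 230 * 661 / 1000
= 163.46 kN

163.46


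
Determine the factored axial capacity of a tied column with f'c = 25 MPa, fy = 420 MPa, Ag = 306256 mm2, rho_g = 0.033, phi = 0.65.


Ast = rho * Ag = 0.033 * 306256 = 10106.448 mm2
phi*Pn = 0.65 * 0.80 * (0.85 * 25 * (306256 - 10106.448) + 420 * 10106.448) / 1000
= 5479.7 kN

5479.7


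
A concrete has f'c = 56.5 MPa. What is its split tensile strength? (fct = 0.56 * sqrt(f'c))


fct = 0.56 * sqrt(56.5)
= 0.56 * 7.517
= 4.209 MPa

4.209


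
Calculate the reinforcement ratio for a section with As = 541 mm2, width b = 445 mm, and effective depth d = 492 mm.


rho = As / (b * d)
= 541 / (445 * 492)
= 0.0025

0.0025


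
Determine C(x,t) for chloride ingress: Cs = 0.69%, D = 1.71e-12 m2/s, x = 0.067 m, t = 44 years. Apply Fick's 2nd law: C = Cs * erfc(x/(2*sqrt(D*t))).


t_seconds = 44 * 365.25 * 24 * 3600 = 1388534400.0 s
arg = 0.067 / (2 * sqrt(1.71e-12 * 1388534400.0))
= 0.6875
erfc(0.6875) = 0.3309
C = 0.69 * 0.3309 = 0.2283%

0.2283


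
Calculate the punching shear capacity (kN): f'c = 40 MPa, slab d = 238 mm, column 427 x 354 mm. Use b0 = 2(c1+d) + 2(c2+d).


b0 = 2*(427 + 238) + 2*(354 + 238) = 2514 mm
Vc = 0.33 * sqrt(40) * 2514 * 238 / 1000
= 1248.78 kN

1248.78


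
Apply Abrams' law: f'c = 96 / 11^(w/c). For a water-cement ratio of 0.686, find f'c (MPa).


f'c = 96 / 11^0.686
= 96 / 5.181
= 18.53 MPa

18.53


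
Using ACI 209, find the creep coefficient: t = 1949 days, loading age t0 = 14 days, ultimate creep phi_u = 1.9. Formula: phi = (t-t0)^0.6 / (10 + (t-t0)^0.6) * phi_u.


dt = 1949 - 14 = 1935
phi = 1935^0.6 / (10 + 1935^0.6) * 1.9
= 1.717

1.717


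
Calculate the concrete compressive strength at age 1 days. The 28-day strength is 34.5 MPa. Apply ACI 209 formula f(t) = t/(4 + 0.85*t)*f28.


f(1) = 1 / (4 + 0.85 * 1) * 34.5
= 1 / 4.85 * 34.5
= 7.11 MPa

7.11


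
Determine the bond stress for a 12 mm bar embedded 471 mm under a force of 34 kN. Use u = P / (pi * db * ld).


u = P / (pi * db * ld)
= 34 * 1000 / (pi * 12 * 471)
= 1.915 MPa

1.915


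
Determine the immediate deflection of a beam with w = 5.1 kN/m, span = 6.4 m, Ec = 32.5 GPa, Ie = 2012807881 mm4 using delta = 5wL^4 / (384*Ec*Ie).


Convert: L = 6.4 m = 6400 mm, Ec = 32.5 GPa = 32500 MPa
delta = 5 * 5.1 * 6400^4 / (384 * 32500 * 2012807881)
= 1.7 mm

1.7


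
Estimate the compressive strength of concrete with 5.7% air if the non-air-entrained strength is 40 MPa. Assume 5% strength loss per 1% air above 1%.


Strength loss = (5.7 - 1) * 5 = 23.5%
f'c = 40 * (1 - 23.5/100)
= 30.6 MPa

30.6


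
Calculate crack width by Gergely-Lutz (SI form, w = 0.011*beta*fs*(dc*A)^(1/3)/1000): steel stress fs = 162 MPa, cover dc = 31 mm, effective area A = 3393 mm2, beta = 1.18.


w = 0.011 * beta * fs * (dc * A)^(1/3) / 1000
= 0.011 * 1.18 * 162 * (31 * 3393)^(1/3) / 1000
= 0.099 mm

0.099


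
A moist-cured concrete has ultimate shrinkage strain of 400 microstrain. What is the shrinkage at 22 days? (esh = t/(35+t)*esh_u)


esh(22) = 22 / (35 + 22) * 400
= 22 / 57 * 400
= 154.4 microstrain

154.4


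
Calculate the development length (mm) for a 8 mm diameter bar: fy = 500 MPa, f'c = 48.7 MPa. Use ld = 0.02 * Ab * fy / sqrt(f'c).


Ab = pi * 8^2 / 4 = 50.265 mm2
ld = 0.02 * 50.265 * 500 / sqrt(48.7)
= 72.0 mm

72.0


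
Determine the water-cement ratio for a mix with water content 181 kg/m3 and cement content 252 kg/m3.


w/c = water / cement
w/c = 181 / 252 = 0.718

0.718


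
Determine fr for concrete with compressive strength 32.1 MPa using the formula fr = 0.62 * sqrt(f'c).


fr = 0.62 * sqrt(32.1)
= 3.513 MPa

3.513


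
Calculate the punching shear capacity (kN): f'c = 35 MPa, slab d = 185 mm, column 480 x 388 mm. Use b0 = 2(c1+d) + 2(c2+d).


b0 = 2*(480 + 185) + 2*(388 + 185) = 2476 mm
Vc = 0.33 * sqrt(35) * 2476 * 185 / 1000
= 894.27 kN

894.27


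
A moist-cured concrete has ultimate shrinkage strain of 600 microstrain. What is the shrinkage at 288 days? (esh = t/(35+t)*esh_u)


esh(288) = 288 / (35 + 288) * 600
= 288 / 323 * 600
= 535.0 microstrain

535.0


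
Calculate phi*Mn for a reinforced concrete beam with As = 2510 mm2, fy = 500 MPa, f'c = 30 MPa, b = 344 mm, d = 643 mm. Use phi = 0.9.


a = As * fy / (0.85 * f'c * b)
= 2510 * 500 / (0.85 * 30 * 344)
= 143.0689 mm
Mn = As * fy * (d - a/2) / 10^6
= 717.1893 kN-m
phi*Mn = 0.9 * 717.1893 = 645.47 kN-m

645.47


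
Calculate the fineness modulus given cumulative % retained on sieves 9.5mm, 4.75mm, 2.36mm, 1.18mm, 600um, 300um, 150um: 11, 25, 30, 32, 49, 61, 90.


FM = sum(cumulative % retained) / 100
= 298 / 100
= 2.98

2.98


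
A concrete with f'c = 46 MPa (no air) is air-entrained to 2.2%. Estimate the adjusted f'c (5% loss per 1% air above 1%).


Strength loss = (2.2 - 1) * 5 = 6.0%
f'c = 46 * (1 - 6.0/100)
= 43.24 MPa

43.24


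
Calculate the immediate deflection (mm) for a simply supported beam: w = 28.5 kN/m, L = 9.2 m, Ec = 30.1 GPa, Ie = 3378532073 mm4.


Convert: L = 9.2 m = 9200 mm, Ec = 30.1 GPa = 30100 MPa
delta = 5 * 28.5 * 9200^4 / (384 * 30100 * 3378532073)
= 26.14 mm

26.14


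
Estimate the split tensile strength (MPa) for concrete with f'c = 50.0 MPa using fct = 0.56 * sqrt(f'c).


fct = 0.56 * sqrt(50.0)
= 0.56 * 7.071
= 3.96 MPa

3.96


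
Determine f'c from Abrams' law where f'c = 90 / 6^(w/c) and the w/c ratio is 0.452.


f'c = 90 / 6^0.452
= 90 / 2.248
= 40.04 MPa

40.04


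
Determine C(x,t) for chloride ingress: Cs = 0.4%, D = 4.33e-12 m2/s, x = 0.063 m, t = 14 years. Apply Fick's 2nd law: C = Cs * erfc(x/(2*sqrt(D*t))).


t_seconds = 14 * 365.25 * 24 * 3600 = 441806400.0 s
arg = 0.063 / (2 * sqrt(4.33e-12 * 441806400.0))
= 0.7202
erfc(0.7202) = 0.3084
C = 0.4 * 0.3084 = 0.1234%

0.1234


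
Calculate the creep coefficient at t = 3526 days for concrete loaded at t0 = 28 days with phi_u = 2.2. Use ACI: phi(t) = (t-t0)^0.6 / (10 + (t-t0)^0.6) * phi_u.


dt = 3526 - 28 = 3498
phi = 3498^0.6 / (10 + 3498^0.6) * 2.2
= 2.047

2.047


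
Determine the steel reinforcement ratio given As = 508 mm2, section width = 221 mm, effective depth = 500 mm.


rho = As / (b * d)
= 508 / (221 * 500)
= 0.0046

0.0046


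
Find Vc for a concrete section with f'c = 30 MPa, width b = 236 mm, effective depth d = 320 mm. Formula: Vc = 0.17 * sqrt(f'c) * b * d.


Vc = 0.17 * sqrt(30) * 236 * 320 / 1000
= 70.32 kN

70.32


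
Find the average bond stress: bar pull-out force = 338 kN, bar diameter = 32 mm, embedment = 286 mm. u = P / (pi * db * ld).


u = P / (pi * db * ld)
= 338 * 1000 / (pi * 32 * 286)
= 11.756 MPa

11.756


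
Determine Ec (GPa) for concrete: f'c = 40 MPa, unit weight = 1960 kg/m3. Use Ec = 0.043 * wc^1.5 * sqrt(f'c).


Ec = 0.043 * 1960^1.5 * sqrt(40) / 1000
= 23.6 GPa

23.6


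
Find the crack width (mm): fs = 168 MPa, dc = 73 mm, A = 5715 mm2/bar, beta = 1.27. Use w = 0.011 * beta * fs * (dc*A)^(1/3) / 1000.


w = 0.011 * beta * fs * (dc * A)^(1/3) / 1000
= 0.011 * 1.27 * 168 * (73 * 5715)^(1/3) / 1000
= 0.175 mm

0.175


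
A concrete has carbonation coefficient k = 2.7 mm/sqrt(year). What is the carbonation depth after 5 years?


depth = k * sqrt(t)
= 2.7 * sqrt(5)
= 6.04 mm

6.04


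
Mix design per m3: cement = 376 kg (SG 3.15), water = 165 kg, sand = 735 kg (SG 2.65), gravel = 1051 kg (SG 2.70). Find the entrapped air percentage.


Vol cement = 376 / (3.15 * 1000) = 0.119365 m3
Vol water = 165 / 1000 = 0.165 m3
Vol sand = 735 / (2.65 * 1000) = 0.277358 m3
Vol gravel = 1051 / (2.70 * 1000) = 0.389259 m3
Total solid + water volume = 0.950983 m3
Air = (1 - 0.950983) * 100 = 4.9%

4.9


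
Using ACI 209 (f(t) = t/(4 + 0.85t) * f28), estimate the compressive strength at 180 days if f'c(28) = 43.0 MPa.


f(180) = 180 / (4 + 0.85 * 180) * 43.0
= 180 / 157.0 * 43.0
= 49.3 MPa

49.3


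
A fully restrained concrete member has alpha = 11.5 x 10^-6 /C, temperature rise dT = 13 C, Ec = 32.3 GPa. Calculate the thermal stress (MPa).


sigma = alpha * dT * Ec
= 11.5e-6 * 13 * 32.3 * 1000
= 4.829 MPa

4.829


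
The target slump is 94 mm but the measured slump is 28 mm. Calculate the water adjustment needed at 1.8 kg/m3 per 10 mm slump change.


Difference = 94 - 28 = 66 mm
Water adjustment = 66 * 1.8 / 10 = 11.9 kg/m3

11.9


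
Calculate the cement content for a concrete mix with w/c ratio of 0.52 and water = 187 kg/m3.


Cement = water / (w/c)
= 187 / 0.52
= 359.6 kg/m3

359.6


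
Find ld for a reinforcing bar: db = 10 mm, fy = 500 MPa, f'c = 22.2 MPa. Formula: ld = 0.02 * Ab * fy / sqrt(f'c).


Ab = pi * 10^2 / 4 = 78.54 mm2
ld = 0.02 * 78.54 * 500 / sqrt(22.2)
= 166.7 mm

166.7


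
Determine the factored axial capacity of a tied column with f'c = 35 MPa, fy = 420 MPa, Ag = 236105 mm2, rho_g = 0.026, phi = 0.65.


Ast = rho * Ag = 0.026 * 236105 = 6138.73 mm2
phi*Pn = 0.65 * 0.80 * (0.85 * 35 * (236105 - 6138.73) + 420 * 6138.73) / 1000
= 4898.28 kN

4898.28


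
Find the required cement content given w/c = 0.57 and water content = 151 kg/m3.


Cement = water / (w/c)
= 151 / 0.57
= 264.9 kg/m3

264.9


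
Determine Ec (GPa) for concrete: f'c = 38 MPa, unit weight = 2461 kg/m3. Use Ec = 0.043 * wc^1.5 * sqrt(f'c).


Ec = 0.043 * 2461^1.5 * sqrt(38) / 1000
= 32.36 GPa

32.36


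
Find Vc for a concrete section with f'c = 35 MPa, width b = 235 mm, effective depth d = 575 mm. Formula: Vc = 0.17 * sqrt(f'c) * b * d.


Vc = 0.17 * sqrt(35) * 235 * 575 / 1000
= 135.9 kN

135.9


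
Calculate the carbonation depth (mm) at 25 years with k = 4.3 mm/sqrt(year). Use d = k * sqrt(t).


depth = k * sqrt(t)
= 4.3 * sqrt(25)
= 21.5 mm

21.5


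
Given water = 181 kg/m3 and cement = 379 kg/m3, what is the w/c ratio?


w/c = water / cement
w/c = 181 / 379 = 0.478

0.478


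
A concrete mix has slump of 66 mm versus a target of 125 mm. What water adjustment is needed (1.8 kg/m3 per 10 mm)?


Difference = 125 - 66 = 59 mm
Water adjustment = 59 * 1.8 / 10 = 10.6 kg/m3

10.6


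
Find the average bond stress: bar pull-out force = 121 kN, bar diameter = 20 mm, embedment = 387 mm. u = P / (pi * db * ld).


u = P / (pi * db * ld)
= 121 * 1000 / (pi * 20 * 387)
= 4.976 MPa

4.976


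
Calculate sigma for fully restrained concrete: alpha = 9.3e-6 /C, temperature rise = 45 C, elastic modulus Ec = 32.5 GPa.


sigma = alpha * dT * Ec
= 9.3e-6 * 45 * 32.5 * 1000
= 13.601 MPa

13.601


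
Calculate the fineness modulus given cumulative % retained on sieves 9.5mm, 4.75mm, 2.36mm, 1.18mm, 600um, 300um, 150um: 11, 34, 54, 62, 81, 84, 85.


FM = sum(cumulative % retained) / 100
= 411 / 100
= 4.11

4.11


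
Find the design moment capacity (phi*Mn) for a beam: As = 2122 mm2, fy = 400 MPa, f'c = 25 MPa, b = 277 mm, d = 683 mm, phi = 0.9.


a = As * fy / (0.85 * f'c * b)
= 2122 * 400 / (0.85 * 25 * 277)
= 144.2005 mm
Mn = As * fy * (d - a/2) / 10^6
= 518.5317 kN-m
phi*Mn = 0.9 * 518.5317 = 466.68 kN-m

466.68


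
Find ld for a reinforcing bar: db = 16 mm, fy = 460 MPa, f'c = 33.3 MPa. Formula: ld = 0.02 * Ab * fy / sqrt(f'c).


Ab = pi * 16^2 / 4 = 201.062 mm2
ld = 0.02 * 201.062 * 460 / sqrt(33.3)
= 320.5 mm

320.5


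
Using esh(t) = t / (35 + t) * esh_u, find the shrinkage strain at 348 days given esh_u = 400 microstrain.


esh(348) = 348 / (35 + 348) * 400
= 348 / 383 * 400
= 363.4 microstrain

363.4


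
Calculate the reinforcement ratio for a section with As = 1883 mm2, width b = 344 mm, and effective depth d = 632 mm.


rho = As / (b * d)
= 1883 / (344 * 632)
= 0.0087

0.0087


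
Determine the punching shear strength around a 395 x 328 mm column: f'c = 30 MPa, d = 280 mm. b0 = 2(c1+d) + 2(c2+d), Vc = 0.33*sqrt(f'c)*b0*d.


b0 = 2*(395 + 280) + 2*(328 + 280) = 2566 mm
Vc = 0.33 * sqrt(30) * 2566 * 280 / 1000
= 1298.64 kN

1298.64


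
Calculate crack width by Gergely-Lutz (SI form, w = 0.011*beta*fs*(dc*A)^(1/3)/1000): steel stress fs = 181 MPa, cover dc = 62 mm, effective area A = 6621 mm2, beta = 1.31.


w = 0.011 * beta * fs * (dc * A)^(1/3) / 1000
= 0.011 * 1.31 * 181 * (62 * 6621)^(1/3) / 1000
= 0.194 mm

0.194


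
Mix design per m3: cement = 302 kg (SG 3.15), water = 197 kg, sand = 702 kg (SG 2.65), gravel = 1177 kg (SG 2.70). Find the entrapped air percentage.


Vol cement = 302 / (3.15 * 1000) = 0.095873 m3
Vol water = 197 / 1000 = 0.197 m3
Vol sand = 702 / (2.65 * 1000) = 0.264906 m3
Vol gravel = 1177 / (2.70 * 1000) = 0.435926 m3
Total solid + water volume = 0.993705 m3
Air = (1 - 0.993705) * 100 = 0.63%

0.63


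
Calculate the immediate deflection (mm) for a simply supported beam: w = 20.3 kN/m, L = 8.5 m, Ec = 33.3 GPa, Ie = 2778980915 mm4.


Convert: L = 8.5 m = 8500 mm, Ec = 33.3 GPa = 33300 MPa
delta = 5 * 20.3 * 8500^4 / (384 * 33300 * 2778980915)
= 14.91 mm

14.91


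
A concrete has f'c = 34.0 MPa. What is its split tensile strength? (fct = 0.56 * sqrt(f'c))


fct = 0.56 * sqrt(34.0)
= 0.56 * 5.831
= 3.265 MPa

3.265


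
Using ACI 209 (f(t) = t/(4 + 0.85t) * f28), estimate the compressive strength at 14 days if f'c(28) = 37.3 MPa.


f(14) = 14 / (4 + 0.85 * 14) * 37.3
= 14 / 15.9 * 37.3
= 32.84 MPa

32.84


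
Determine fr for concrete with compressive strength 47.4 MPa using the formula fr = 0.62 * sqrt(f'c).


fr = 0.62 * sqrt(47.4)
= 4.269 MPa

4.269


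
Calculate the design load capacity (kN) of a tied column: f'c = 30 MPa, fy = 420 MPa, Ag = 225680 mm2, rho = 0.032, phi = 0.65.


Ast = rho * Ag = 0.032 * 225680 = 7221.76 mm2
phi*Pn = 0.65 * 0.80 * (0.85 * 30 * (225680 - 7221.76) + 420 * 7221.76) / 1000
= 4473.99 kN

4473.99


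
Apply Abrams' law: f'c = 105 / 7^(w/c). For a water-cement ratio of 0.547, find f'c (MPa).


f'c = 105 / 7^0.547
= 105 / 2.899
= 36.22 MPa

36.22


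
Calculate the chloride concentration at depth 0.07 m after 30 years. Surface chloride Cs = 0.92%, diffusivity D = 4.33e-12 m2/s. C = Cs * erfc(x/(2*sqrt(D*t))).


t_seconds = 30 * 365.25 * 24 * 3600 = 946728000.0 s
arg = 0.07 / (2 * sqrt(4.33e-12 * 946728000.0))
= 0.5467
erfc(0.5467) = 0.4395
C = 0.92 * 0.4395 = 0.4043%

0.4043


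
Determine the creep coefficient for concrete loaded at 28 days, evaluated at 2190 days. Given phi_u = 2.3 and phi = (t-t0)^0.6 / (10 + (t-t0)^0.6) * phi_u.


dt = 2190 - 28 = 2162
phi = 2162^0.6 / (10 + 2162^0.6) * 2.3
= 2.091

2.091


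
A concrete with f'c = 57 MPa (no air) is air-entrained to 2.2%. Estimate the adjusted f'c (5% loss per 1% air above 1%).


Strength loss = (2.2 - 1) * 5 = 6.0%
f'c = 57 * (1 - 6.0/100)
= 53.58 MPa

53.58


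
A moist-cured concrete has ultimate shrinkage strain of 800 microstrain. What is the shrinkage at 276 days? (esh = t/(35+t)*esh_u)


esh(276) = 276 / (35 + 276) * 800
= 276 / 311 * 800
= 710.0 microstrain

710.0


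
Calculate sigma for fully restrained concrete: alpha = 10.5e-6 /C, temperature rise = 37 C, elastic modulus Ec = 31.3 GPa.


sigma = alpha * dT * Ec
= 10.5e-6 * 37 * 31.3 * 1000
= 12.16 MPa

12.16


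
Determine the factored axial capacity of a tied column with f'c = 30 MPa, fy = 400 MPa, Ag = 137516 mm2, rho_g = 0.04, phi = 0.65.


Ast = rho * Ag = 0.04 * 137516 = 5500.64 mm2
phi*Pn = 0.65 * 0.80 * (0.85 * 30 * (137516 - 5500.64) + 400 * 5500.64) / 1000
= 2894.66 kN

2894.66


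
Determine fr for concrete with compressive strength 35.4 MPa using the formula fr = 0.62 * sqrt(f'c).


fr = 0.62 * sqrt(35.4)
= 3.689 MPa

3.689


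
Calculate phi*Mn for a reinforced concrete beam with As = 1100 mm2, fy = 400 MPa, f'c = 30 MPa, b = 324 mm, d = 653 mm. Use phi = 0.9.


a = As * fy / (0.85 * f'c * b)
= 1100 * 400 / (0.85 * 30 * 324)
= 53.2559 mm
Mn = As * fy * (d - a/2) / 10^6
= 275.6037 kN-m
phi*Mn = 0.9 * 275.6037 = 248.04 kN-m

248.04


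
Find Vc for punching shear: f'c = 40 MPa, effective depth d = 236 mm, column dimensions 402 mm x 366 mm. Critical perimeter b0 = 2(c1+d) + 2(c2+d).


b0 = 2*(402 + 236) + 2*(366 + 236) = 2480 mm
Vc = 0.33 * sqrt(40) * 2480 * 236 / 1000
= 1221.54 kN

1221.54


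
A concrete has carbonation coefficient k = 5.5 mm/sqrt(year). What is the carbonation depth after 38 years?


depth = k * sqrt(t)
= 5.5 * sqrt(38)
= 33.9 mm

33.9


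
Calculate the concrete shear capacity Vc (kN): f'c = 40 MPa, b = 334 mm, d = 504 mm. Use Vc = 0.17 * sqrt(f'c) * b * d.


Vc = 0.17 * sqrt(40) * 334 * 504 / 1000
= 180.99 kN

180.99


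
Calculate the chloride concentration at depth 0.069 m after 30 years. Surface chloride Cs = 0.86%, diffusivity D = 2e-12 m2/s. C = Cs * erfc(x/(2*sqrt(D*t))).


t_seconds = 30 * 365.25 * 24 * 3600 = 946728000.0 s
arg = 0.069 / (2 * sqrt(2e-12 * 946728000.0))
= 0.7929
erfc(0.7929) = 0.2622
C = 0.86 * 0.2622 = 0.2255%

0.2255


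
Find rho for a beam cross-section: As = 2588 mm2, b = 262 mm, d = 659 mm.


rho = As / (b * d)
= 2588 / (262 * 659)
= 0.015

0.015


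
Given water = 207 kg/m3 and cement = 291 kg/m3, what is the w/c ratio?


w/c = water / cement
w/c = 207 / 291 = 0.711

0.711


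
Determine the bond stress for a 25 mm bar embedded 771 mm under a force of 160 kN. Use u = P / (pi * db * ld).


u = P / (pi * db * ld)
= 160 * 1000 / (pi * 25 * 771)
= 2.642 MPa

2.642


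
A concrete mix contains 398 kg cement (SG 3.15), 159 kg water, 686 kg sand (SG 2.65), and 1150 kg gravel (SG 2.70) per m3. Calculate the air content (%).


Vol cement = 398 / (3.15 * 1000) = 0.126349 m3
Vol water = 159 / 1000 = 0.159 m3
Vol sand = 686 / (2.65 * 1000) = 0.258868 m3
Vol gravel = 1150 / (2.70 * 1000) = 0.425926 m3
Total solid + water volume = 0.970143 m3
Air = (1 - 0.970143) * 100 = 2.99%

2.99


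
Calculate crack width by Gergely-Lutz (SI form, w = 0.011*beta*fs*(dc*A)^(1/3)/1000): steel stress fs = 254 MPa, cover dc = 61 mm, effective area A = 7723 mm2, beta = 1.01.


w = 0.011 * beta * fs * (dc * A)^(1/3) / 1000
= 0.011 * 1.01 * 254 * (61 * 7723)^(1/3) / 1000
= 0.22 mm

0.22


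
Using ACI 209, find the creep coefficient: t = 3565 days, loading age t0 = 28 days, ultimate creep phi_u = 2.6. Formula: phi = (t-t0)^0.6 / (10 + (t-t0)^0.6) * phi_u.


dt = 3565 - 28 = 3537
phi = 3537^0.6 / (10 + 3537^0.6) * 2.6
= 2.42

2.42


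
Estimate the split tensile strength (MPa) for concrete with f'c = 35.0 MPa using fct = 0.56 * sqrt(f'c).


fct = 0.56 * sqrt(35.0)
= 0.56 * 5.916
= 3.313 MPa

3.313


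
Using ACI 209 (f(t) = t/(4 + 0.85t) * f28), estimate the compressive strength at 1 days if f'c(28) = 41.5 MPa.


f(1) = 1 / (4 + 0.85 * 1) * 41.5
= 1 / 4.85 * 41.5
= 8.56 MPa

8.56


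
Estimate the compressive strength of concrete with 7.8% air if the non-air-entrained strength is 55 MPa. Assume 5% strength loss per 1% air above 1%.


Strength loss = (7.8 - 1) * 5 = 34.0%
f'c = 55 * (1 - 34.0/100)
= 36.3 MPa

36.3


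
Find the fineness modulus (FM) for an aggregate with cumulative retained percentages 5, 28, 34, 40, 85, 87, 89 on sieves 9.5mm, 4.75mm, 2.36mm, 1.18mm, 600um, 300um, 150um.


FM = sum(cumulative % retained) / 100
= 368 / 100
= 3.68

3.68


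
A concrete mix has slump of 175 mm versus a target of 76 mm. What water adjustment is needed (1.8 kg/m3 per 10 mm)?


Difference = 76 - 175 = -99 mm
Water adjustment = -99 * 1.8 / 10 = -17.8 kg/m3

-17.8


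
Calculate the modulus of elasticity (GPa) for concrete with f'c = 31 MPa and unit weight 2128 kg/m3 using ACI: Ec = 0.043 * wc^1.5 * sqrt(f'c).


Ec = 0.043 * 2128^1.5 * sqrt(31) / 1000
= 23.5 GPa

23.5


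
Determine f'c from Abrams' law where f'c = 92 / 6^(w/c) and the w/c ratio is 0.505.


f'c = 92 / 6^0.505
= 92 / 2.472
= 37.22 MPa

37.22


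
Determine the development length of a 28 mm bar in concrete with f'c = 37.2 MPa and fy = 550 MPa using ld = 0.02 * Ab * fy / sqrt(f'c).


Ab = pi * 28^2 / 4 = 615.752 mm2
ld = 0.02 * 615.752 * 550 / sqrt(37.2)
= 1110.5 mm

1110.5


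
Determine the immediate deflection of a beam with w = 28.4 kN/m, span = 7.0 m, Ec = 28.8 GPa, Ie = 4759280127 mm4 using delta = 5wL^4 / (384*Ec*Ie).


Convert: L = 7.0 m = 7000 mm, Ec = 28.8 GPa = 28800 MPa
delta = 5 * 28.4 * 7000^4 / (384 * 28800 * 4759280127)
= 6.48 mm

6.48


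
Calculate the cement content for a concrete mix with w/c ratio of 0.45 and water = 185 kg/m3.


Cement = water / (w/c)
= 185 / 0.45
= 411.1 kg/m3

411.1


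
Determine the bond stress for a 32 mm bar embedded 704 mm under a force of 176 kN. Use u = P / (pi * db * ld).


u = P / (pi * db * ld)
= 176 * 1000 / (pi * 32 * 704)
= 2.487 MPa

2.487


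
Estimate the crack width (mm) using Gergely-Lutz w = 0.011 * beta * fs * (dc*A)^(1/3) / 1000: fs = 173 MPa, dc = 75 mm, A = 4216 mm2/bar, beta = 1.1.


w = 0.011 * beta * fs * (dc * A)^(1/3) / 1000
= 0.011 * 1.1 * 173 * (75 * 4216)^(1/3) / 1000
= 0.143 mm

0.143


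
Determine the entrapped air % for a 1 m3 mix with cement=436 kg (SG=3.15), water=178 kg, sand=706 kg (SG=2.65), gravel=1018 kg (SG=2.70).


Vol cement = 436 / (3.15 * 1000) = 0.138413 m3
Vol water = 178 / 1000 = 0.178 m3
Vol sand = 706 / (2.65 * 1000) = 0.266415 m3
Vol gravel = 1018 / (2.70 * 1000) = 0.377037 m3
Total solid + water volume = 0.959865 m3
Air = (1 - 0.959865) * 100 = 4.01%

4.01


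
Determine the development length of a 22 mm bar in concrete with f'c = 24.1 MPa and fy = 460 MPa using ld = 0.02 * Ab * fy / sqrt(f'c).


Ab = pi * 22^2 / 4 = 380.133 mm2
ld = 0.02 * 380.133 * 460 / sqrt(24.1)
= 712.4 mm

712.4


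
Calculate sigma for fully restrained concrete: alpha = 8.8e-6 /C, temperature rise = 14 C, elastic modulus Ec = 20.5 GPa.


sigma = alpha * dT * Ec
= 8.8e-6 * 14 * 20.5 * 1000
= 2.526 MPa

2.526


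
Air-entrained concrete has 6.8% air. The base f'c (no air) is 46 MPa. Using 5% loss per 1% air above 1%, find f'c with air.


Strength loss = (6.8 - 1) * 5 = 29.0%
f'c = 46 * (1 - 29.0/100)
= 32.66 MPa

32.66


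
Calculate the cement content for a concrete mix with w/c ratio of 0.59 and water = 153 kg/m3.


Cement = water / (w/c)
= 153 / 0.59
= 259.3 kg/m3

259.3


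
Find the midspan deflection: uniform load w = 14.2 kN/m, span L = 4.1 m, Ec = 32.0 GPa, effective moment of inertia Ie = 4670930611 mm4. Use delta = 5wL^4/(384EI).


Convert: L = 4.1 m = 4100 mm, Ec = 32.0 GPa = 32000 MPa
delta = 5 * 14.2 * 4100^4 / (384 * 32000 * 4670930611)
= 0.35 mm

0.35


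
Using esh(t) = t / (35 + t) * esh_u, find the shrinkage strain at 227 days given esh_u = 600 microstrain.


esh(227) = 227 / (35 + 227) * 600
= 227 / 262 * 600
= 519.8 microstrain

519.8


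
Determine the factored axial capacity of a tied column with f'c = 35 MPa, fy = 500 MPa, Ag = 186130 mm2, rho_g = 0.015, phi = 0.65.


Ast = rho * Ag = 0.015 * 186130 = 2791.95 mm2
phi*Pn = 0.65 * 0.80 * (0.85 * 35 * (186130 - 2791.95) + 500 * 2791.95) / 1000
= 3562.15 kN

3562.15


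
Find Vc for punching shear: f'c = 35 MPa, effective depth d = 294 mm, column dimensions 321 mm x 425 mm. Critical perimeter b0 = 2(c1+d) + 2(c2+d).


b0 = 2*(321 + 294) + 2*(425 + 294) = 2668 mm
Vc = 0.33 * sqrt(35) * 2668 * 294 / 1000
= 1531.37 kN

1531.37


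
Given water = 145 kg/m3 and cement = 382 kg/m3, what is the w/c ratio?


w/c = water / cement
w/c = 145 / 382 = 0.38

0.38


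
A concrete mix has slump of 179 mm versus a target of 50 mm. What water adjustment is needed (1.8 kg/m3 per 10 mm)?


Difference = 50 - 179 = -129 mm
Water adjustment = -129 * 1.8 / 10 = -23.2 kg/m3

-23.2


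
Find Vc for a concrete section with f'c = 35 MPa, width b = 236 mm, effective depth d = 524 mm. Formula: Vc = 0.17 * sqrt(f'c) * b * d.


Vc = 0.17 * sqrt(35) * 236 * 524 / 1000
= 124.37 kN

124.37


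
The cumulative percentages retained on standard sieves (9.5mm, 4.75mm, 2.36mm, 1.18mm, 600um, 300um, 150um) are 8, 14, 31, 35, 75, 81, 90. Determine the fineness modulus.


FM = sum(cumulative % retained) / 100
= 334 / 100
= 3.34

3.34


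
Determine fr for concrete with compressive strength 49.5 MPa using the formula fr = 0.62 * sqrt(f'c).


fr = 0.62 * sqrt(49.5)
= 4.362 MPa

4.362


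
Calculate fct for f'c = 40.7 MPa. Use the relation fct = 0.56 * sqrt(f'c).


fct = 0.56 * sqrt(40.7)
= 0.56 * 6.38
= 3.573 MPa

3.573


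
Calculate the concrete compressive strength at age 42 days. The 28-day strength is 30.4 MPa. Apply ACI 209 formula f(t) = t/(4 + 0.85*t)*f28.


f(42) = 42 / (4 + 0.85 * 42) * 30.4
= 42 / 39.7 * 30.4
= 32.16 MPa

32.16


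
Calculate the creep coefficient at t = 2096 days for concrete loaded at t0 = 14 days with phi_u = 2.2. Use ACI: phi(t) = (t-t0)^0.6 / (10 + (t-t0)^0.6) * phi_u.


dt = 2096 - 14 = 2082
phi = 2082^0.6 / (10 + 2082^0.6) * 2.2
= 1.996

1.996


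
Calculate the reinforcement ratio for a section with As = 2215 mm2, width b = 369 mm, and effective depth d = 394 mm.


rho = As / (b * d)
= 2215 / (369 * 394)
= 0.0152

0.0152


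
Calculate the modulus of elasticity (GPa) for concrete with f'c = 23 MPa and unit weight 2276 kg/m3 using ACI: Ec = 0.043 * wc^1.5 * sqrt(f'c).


Ec = 0.043 * 2276^1.5 * sqrt(23) / 1000
= 22.39 GPa

22.39


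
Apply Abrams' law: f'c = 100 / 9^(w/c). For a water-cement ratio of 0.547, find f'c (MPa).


f'c = 100 / 9^0.547
= 100 / 3.326
= 30.06 MPa

30.06


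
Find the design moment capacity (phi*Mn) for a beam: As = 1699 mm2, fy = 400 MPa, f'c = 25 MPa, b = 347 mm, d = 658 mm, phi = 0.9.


a = As * fy / (0.85 * f'c * b)
= 1699 * 400 / (0.85 * 25 * 347)
= 92.1648 mm
Mn = As * fy * (d - a/2) / 10^6
= 415.8592 kN-m
phi*Mn = 0.9 * 415.8592 = 374.27 kN-m

374.27


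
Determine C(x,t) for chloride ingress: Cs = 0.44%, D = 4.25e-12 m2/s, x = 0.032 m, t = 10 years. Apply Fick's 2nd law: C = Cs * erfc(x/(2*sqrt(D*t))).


t_seconds = 10 * 365.25 * 24 * 3600 = 315576000.0 s
arg = 0.032 / (2 * sqrt(4.25e-12 * 315576000.0))
= 0.4369
erfc(0.4369) = 0.5367
C = 0.44 * 0.5367 = 0.2361%

0.2361


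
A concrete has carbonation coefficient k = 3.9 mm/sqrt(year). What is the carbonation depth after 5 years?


depth = k * sqrt(t)
= 3.9 * sqrt(5)
= 8.72 mm

8.72


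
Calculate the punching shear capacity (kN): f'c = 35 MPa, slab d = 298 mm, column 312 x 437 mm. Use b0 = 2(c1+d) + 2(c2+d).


b0 = 2*(312 + 298) + 2*(437 + 298) = 2690 mm
Vc = 0.33 * sqrt(35) * 2690 * 298 / 1000
= 1565.01 kN

1565.01


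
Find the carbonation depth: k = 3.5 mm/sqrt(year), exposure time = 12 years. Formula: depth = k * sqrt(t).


depth = k * sqrt(t)
= 3.5 * sqrt(12)
= 12.12 mm

12.12


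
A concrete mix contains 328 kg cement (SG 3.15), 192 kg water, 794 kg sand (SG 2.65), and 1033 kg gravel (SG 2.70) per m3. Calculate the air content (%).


Vol cement = 328 / (3.15 * 1000) = 0.104127 m3
Vol water = 192 / 1000 = 0.192 m3
Vol sand = 794 / (2.65 * 1000) = 0.299623 m3
Vol gravel = 1033 / (2.70 * 1000) = 0.382593 m3
Total solid + water volume = 0.978342 m3
Air = (1 - 0.978342) * 100 = 2.17%

2.17


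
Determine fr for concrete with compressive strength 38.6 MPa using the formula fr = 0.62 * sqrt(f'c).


fr = 0.62 * sqrt(38.6)
= 3.852 MPa

3.852


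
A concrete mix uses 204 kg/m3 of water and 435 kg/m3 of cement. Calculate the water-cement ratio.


w/c = water / cement
w/c = 204 / 435 = 0.469

0.469


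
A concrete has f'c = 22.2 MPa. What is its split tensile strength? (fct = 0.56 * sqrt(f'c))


fct = 0.56 * sqrt(22.2)
= 0.56 * 4.712
= 2.639 MPa

2.639


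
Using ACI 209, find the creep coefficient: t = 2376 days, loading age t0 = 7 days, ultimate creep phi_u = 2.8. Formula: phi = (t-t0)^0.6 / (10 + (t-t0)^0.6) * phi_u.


dt = 2376 - 7 = 2369
phi = 2369^0.6 / (10 + 2369^0.6) * 2.8
= 2.558

2.558


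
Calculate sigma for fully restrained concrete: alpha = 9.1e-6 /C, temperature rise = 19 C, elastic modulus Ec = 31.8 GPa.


sigma = alpha * dT * Ec
= 9.1e-6 * 19 * 31.8 * 1000
= 5.498 MPa

5.498


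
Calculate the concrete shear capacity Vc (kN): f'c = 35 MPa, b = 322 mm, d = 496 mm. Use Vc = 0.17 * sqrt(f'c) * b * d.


Vc = 0.17 * sqrt(35) * 322 * 496 / 1000
= 160.63 kN

160.63


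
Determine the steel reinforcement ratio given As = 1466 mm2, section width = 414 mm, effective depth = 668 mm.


rho = As / (b * d)
= 1466 / (414 * 668)
= 0.0053

0.0053


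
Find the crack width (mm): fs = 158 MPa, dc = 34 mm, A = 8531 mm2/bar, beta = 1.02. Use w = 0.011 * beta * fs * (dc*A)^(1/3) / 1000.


w = 0.011 * beta * fs * (dc * A)^(1/3) / 1000
= 0.011 * 1.02 * 158 * (34 * 8531)^(1/3) / 1000
= 0.117 mm

0.117


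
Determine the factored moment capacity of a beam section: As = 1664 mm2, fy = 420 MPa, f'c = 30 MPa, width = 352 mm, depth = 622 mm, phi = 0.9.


a = As * fy / (0.85 * f'c * b)
= 1664 * 420 / (0.85 * 30 * 352)
= 77.861 mm
Mn = As * fy * (d - a/2) / 10^6
= 407.4956 kN-m
phi*Mn = 0.9 * 407.4956 = 366.75 kN-m

366.75


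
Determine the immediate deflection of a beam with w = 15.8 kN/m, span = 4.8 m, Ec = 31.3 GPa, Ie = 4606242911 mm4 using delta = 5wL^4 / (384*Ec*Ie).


Convert: L = 4.8 m = 4800 mm, Ec = 31.3 GPa = 31300 MPa
delta = 5 * 15.8 * 4800^4 / (384 * 31300 * 4606242911)
= 0.76 mm

0.76


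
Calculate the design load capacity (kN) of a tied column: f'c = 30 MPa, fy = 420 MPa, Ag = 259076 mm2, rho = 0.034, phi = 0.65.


Ast = rho * Ag = 0.034 * 259076 = 8808.584 mm2
phi*Pn = 0.65 * 0.80 * (0.85 * 30 * (259076 - 8808.584) + 420 * 8808.584) / 1000
= 5242.34 kN

5242.34


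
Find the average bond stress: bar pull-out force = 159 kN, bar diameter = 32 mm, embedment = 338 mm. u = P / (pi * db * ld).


u = P / (pi * db * ld)
= 159 * 1000 / (pi * 32 * 338)
= 4.679 MPa

4.679


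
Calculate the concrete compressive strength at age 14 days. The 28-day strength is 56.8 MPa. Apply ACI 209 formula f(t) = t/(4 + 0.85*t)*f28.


f(14) = 14 / (4 + 0.85 * 14) * 56.8
= 14 / 15.9 * 56.8
= 50.01 MPa

50.01


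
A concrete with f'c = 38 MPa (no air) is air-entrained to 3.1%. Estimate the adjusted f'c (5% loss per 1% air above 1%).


Strength loss = (3.1 - 1) * 5 = 10.5%
f'c = 38 * (1 - 10.5/100)
= 34.01 MPa

34.01


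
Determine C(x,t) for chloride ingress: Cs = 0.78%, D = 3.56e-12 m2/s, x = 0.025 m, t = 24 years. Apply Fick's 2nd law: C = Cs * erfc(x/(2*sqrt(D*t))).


t_seconds = 24 * 365.25 * 24 * 3600 = 757382400.0 s
arg = 0.025 / (2 * sqrt(3.56e-12 * 757382400.0))
= 0.2407
erfc(0.2407) = 0.7335
C = 0.78 * 0.7335 = 0.5721%

0.5721


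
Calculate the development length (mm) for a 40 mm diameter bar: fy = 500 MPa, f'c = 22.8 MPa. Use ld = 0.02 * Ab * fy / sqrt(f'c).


Ab = pi * 40^2 / 4 = 1256.637 mm2
ld = 0.02 * 1256.637 * 500 / sqrt(22.8)
= 2631.7 mm

2631.7


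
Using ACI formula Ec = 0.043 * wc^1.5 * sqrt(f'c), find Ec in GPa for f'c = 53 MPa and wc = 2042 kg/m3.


Ec = 0.043 * 2042^1.5 * sqrt(53) / 1000
= 28.89 GPa

28.89


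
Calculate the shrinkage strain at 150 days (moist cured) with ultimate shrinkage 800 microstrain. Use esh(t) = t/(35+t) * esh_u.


esh(150) = 150 / (35 + 150) * 800
= 150 / 185 * 800
= 648.6 microstrain

648.6


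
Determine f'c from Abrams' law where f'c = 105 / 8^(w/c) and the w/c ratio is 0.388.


f'c = 105 / 8^0.388
= 105 / 2.241
= 46.86 MPa

46.86


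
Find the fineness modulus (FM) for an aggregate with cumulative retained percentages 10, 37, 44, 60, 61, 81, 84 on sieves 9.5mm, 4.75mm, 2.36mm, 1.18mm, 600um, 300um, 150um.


FM = sum(cumulative % retained) / 100
= 377 / 100
= 3.77

3.77


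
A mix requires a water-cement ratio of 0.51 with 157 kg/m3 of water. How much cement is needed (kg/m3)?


Cement = water / (w/c)
= 157 / 0.51
= 307.8 kg/m3

307.8


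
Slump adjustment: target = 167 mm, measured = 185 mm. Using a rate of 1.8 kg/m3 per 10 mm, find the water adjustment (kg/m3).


Difference = 167 - 185 = -18 mm
Water adjustment = -18 * 1.8 / 10 = -3.2 kg/m3

-3.2


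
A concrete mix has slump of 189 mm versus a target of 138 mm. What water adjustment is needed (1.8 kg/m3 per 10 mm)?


Difference = 138 - 189 = -51 mm
Water adjustment = -51 * 1.8 / 10 = -9.2 kg/m3

-9.2


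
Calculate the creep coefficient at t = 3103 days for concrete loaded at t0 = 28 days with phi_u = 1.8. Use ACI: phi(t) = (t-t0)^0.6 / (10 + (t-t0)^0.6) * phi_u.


dt = 3103 - 28 = 3075
phi = 3075^0.6 / (10 + 3075^0.6) * 1.8
= 1.665

1.665


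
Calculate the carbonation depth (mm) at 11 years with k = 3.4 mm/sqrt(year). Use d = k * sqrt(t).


depth = k * sqrt(t)
= 3.4 * sqrt(11)
= 11.28 mm

11.28


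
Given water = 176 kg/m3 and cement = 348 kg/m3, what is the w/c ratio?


w/c = water / cement
w/c = 176 / 348 = 0.506

0.506


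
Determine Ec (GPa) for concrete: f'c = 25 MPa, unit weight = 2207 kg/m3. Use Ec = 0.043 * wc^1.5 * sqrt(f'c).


Ec = 0.043 * 2207^1.5 * sqrt(25) / 1000
= 22.29 GPa

22.29


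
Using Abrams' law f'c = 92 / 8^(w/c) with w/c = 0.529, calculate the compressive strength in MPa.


f'c = 92 / 8^0.529
= 92 / 3.004
= 30.62 MPa

30.62


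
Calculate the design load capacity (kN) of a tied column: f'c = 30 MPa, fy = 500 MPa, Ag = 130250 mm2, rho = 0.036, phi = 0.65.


Ast = rho * Ag = 0.036 * 130250 = 4689 mm2
phi*Pn = 0.65 * 0.80 * (0.85 * 30 * (130250 - 4689) + 500 * 4689) / 1000
= 2884.08 kN

2884.08


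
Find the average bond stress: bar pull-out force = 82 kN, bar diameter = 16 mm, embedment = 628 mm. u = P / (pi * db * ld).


u = P / (pi * db * ld)
= 82 * 1000 / (pi * 16 * 628)
= 2.598 MPa

2.598


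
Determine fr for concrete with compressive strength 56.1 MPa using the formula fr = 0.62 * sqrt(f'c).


fr = 0.62 * sqrt(56.1)
= 4.644 MPa

4.644


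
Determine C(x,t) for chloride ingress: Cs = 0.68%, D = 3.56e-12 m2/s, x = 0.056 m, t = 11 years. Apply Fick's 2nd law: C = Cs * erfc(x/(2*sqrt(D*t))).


t_seconds = 11 * 365.25 * 24 * 3600 = 347133600.0 s
arg = 0.056 / (2 * sqrt(3.56e-12 * 347133600.0))
= 0.7965
erfc(0.7965) = 0.26
C = 0.68 * 0.26 = 0.1768%

0.1768


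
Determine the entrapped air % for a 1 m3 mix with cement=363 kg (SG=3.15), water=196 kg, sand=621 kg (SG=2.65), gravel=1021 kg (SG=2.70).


Vol cement = 363 / (3.15 * 1000) = 0.115238 m3
Vol water = 196 / 1000 = 0.196 m3
Vol sand = 621 / (2.65 * 1000) = 0.23434 m3
Vol gravel = 1021 / (2.70 * 1000) = 0.378148 m3
Total solid + water volume = 0.923726 m3
Air = (1 - 0.923726) * 100 = 7.63%

7.63


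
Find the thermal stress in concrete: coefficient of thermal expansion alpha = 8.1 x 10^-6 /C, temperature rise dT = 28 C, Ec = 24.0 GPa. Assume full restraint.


sigma = alpha * dT * Ec
= 8.1e-6 * 28 * 24.0 * 1000
= 5.443 MPa

5.443


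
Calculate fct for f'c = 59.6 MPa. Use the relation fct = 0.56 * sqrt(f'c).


fct = 0.56 * sqrt(59.6)
= 0.56 * 7.72
= 4.323 MPa

4.323


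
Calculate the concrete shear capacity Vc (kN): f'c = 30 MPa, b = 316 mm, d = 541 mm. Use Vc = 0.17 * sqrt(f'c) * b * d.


Vc = 0.17 * sqrt(30) * 316 * 541 / 1000
= 159.18 kN

159.18


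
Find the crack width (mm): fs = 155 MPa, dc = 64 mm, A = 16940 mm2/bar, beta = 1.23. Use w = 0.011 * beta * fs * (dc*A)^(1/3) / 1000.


w = 0.011 * beta * fs * (dc * A)^(1/3) / 1000
= 0.011 * 1.23 * 155 * (64 * 16940)^(1/3) / 1000
= 0.215 mm

0.215


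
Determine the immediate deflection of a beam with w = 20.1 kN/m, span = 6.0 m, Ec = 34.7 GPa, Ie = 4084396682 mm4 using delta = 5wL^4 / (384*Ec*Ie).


Convert: L = 6.0 m = 6000 mm, Ec = 34.7 GPa = 34700 MPa
delta = 5 * 20.1 * 6000^4 / (384 * 34700 * 4084396682)
= 2.39 mm

2.39


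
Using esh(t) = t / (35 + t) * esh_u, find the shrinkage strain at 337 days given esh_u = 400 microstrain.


esh(337) = 337 / (35 + 337) * 400
= 337 / 372 * 400
= 362.4 microstrain

362.4


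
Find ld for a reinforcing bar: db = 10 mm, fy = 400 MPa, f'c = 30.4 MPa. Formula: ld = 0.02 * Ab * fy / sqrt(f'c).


Ab = pi * 10^2 / 4 = 78.54 mm2
ld = 0.02 * 78.54 * 400 / sqrt(30.4)
= 114.0 mm

114.0


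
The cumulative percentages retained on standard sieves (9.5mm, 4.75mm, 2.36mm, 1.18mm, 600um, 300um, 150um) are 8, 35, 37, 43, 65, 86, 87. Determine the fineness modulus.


FM = sum(cumulative % retained) / 100
= 361 / 100
= 3.61

3.61


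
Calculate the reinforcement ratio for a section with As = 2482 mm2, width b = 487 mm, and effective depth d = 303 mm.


rho = As / (b * d)
= 2482 / (487 * 303)
= 0.0168

0.0168


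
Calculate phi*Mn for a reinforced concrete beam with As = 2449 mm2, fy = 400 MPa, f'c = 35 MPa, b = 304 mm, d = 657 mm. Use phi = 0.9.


a = As * fy / (0.85 * f'c * b)
= 2449 * 400 / (0.85 * 35 * 304)
= 108.3149 mm
Mn = As * fy * (d - a/2) / 10^6
= 590.5446 kN-m
phi*Mn = 0.9 * 590.5446 = 531.49 kN-m

531.49


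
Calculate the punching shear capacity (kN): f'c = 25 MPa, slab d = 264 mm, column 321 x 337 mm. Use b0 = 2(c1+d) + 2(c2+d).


b0 = 2*(321 + 264) + 2*(337 + 264) = 2372 mm
Vc = 0.33 * sqrt(25) * 2372 * 264 / 1000
= 1033.24 kN

1033.24


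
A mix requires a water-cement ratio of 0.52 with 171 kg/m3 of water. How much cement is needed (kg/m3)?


Cement = water / (w/c)
= 171 / 0.52
= 328.8 kg/m3

328.8
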